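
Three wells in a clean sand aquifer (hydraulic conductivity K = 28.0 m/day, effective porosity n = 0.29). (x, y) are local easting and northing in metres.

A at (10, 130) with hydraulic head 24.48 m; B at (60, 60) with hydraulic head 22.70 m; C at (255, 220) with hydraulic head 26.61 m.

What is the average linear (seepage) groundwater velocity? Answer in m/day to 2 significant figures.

With h = a·x + b·y + c and A as origin, the differences give:
  50·a + (-70)·b = -1.78
  245·a + 90·b = +2.13
Eliminate b (×90 and ×(-70), subtract): 21650·a = -11.100 → a = ∂h/∂x = -0.0005127
Back-substitute: b = ∂h/∂y = +0.02506.
|∇h| = √(-0.0005127² + 0.02506²) = 0.02507
Seepage velocity v = K·i/n = 28.0 × 0.02507 / 0.29 = 2.421 m/day.

2.4 m/day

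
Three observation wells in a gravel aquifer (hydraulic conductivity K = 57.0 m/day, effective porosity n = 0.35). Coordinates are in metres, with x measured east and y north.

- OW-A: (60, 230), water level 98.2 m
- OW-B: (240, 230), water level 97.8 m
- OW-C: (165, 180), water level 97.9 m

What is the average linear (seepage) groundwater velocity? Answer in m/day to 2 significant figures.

0.42 m/day

With h = a·x + b·y + c and OW-A as origin, the differences give:
  180·a + 0·b = -0.4
  105·a + (-50)·b = -0.3
Eliminate b (×(-50) and ×0, subtract): -9000·a = 20.00 → a = ∂h/∂x = -0.002222
Back-substitute: b = ∂h/∂y = +0.001333.
|∇h| = √(-0.002222² + 0.001333²) = 0.002591
Seepage velocity v = K·i/n = 57.0 × 0.002591 / 0.35 = 0.422 m/day.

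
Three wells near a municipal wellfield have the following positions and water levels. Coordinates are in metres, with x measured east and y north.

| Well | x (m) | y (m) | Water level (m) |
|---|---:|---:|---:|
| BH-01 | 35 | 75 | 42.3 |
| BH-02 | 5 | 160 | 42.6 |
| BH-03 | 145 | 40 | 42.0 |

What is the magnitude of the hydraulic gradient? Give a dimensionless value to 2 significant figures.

0.0034

Differences from BH-01: to BH-02 (Δx, Δy, Δh) = (-30, 85, +0.3); to BH-03 = (110, -35, -0.3).
Determinant of the coordinate differences = (-30)·(-35) − 110·85 = -8300.
∂h/∂x = [(+0.3)·(-35) − (-0.3)·85] / -8300 = -0.001807
∂h/∂y = [(-30)·(-0.3) − 110·(+0.3)] / -8300 = +0.002892
|∇h| = √(-0.001807² + 0.002892²) = 0.00341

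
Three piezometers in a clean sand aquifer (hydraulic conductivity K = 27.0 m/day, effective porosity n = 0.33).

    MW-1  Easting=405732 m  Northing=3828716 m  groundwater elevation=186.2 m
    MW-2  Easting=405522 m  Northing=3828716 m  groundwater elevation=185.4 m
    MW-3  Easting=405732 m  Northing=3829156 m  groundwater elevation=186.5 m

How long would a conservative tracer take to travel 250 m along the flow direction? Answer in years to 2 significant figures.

2.2 years

∂h/∂x = (185.4 − 186.2) / (405522 − 405732) = +0.003810
∂h/∂y = (186.5 − 186.2) / (3829156 − 3828716) = +0.0006818
|∇h| = √(0.003810² + 0.0006818²) = 0.003871
Seepage velocity v = K·i/n = 27.0 × 0.003871 / 0.33 = 0.3167 m/day.
t = 250 / 0.3167 = 789.4 days = 2.16 years.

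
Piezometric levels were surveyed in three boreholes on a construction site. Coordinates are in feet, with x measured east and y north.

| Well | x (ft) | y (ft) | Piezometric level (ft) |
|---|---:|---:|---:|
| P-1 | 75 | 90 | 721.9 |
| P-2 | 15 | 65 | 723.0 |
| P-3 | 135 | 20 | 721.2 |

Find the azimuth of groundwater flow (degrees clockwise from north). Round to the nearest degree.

076°

Three-point gradient (reference P-1): Δ to P-2 = (-60, -25, +1.1), Δ to P-3 = (60, -70, -0.7).
∂h/∂x = -0.01658, ∂h/∂y = -0.004211 (det = 5700).
Flow direction (−∇h) has components (+0.01658 E, +0.004211 N).
Azimuth = atan2(E, N) = atan2(+0.01658, +0.004211) = 75.7° ≈ 076°.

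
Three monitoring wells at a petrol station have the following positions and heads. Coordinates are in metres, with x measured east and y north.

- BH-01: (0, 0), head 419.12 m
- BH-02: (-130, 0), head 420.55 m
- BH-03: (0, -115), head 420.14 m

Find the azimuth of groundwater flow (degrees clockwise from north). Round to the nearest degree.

051°

∂h/∂x = (420.55 − 419.12) / (-130 − 0) = -0.01100
∂h/∂y = (420.14 − 419.12) / (-115 − 0) = -0.008870
Flow direction (−∇h) has components (+0.01100 E, +0.008870 N).
Azimuth = atan2(E, N) = atan2(+0.01100, +0.008870) = 51.1° ≈ 051°.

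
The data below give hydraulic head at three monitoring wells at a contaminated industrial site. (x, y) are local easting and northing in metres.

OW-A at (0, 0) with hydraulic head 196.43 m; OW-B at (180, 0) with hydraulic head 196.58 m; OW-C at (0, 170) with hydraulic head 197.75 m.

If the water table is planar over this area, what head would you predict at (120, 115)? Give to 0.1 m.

197.4 m

∂h/∂x = (196.58 − 196.43) / (180 − 0) = +0.0008333
∂h/∂y = (197.75 − 196.43) / (170 − 0) = +0.007765
h(120, 115) = 196.43 + (+0.0008333)·(120) + (+0.007765)·(115) = 196.43 +0.100 +0.893 = 197.423 m.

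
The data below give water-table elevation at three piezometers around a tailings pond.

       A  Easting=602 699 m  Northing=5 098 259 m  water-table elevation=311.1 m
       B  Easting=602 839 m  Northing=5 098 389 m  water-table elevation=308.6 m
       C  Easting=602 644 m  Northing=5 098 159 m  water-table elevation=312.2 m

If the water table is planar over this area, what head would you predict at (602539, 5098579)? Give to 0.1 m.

With h = a·x + b·y + c and A as origin, the differences give:
  140·a + 130·b = -2.5
  (-55)·a + (-100)·b = +1.1
Eliminate b (×(-100) and ×130, subtract): -6850·a = 107.00 → a = ∂h/∂x = -0.01562
Back-substitute: b = ∂h/∂y = -0.002409.
h(602539, 5098579) = 311.1 + (-0.01562)·(-160) + (-0.002409)·(320) = 311.1 +2.499 -0.771 = 312.828 m.

312.8 m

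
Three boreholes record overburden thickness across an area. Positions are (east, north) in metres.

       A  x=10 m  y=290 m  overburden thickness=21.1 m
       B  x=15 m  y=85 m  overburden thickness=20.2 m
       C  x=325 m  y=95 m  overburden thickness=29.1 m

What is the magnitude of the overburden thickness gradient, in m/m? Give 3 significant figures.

Three-point gradient (reference A): Δ to B = (5, -205, -0.9), Δ to C = (315, -195, +8.0).
∂d/∂x = +0.02855, ∂d/∂y = +0.005086 (det = 63600).
|∇f| = √(0.02855² + 0.005086²) = 0.029 m/m

0.0290 m/m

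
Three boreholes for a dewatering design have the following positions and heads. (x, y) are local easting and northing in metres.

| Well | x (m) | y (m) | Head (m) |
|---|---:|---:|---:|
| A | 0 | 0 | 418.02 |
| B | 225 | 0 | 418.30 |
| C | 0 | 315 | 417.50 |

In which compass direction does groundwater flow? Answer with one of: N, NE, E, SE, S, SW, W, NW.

NW

∂h/∂x = (418.30 − 418.02) / (225 − 0) = +0.001244
∂h/∂y = (417.50 − 418.02) / (315 − 0) = -0.001651
Flow = −∇h = (-0.001244 east, +0.001651 north), which points northwest.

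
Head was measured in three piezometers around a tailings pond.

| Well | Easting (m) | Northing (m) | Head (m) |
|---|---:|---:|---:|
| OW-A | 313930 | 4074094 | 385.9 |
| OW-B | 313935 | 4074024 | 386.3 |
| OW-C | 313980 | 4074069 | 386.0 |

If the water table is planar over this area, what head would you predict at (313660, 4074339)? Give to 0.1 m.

Differences from OW-A: to OW-B (Δx, Δy, Δh) = (5, -70, +0.4); to OW-C = (50, -25, +0.1).
Determinant of the coordinate differences = 5·(-25) − 50·(-70) = 3375.
∂h/∂x = [(+0.4)·(-25) − (+0.1)·(-70)] / 3375 = -0.0008889
∂h/∂y = [5·(+0.1) − 50·(+0.4)] / 3375 = -0.005778
h(313660, 4074339) = 385.9 + (-0.0008889)·(-270) + (-0.005778)·(245) = 385.9 +0.240 -1.416 = 384.724 m.

384.7 m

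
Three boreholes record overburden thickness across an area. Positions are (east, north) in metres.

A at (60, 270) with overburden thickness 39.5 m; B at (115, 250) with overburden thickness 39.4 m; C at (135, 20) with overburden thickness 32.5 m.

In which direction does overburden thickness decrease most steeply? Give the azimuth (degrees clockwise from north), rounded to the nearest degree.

197°

Three-point gradient (reference A): Δ to B = (55, -20, -0.1), Δ to C = (75, -250, -7.0).
∂d/∂x = +0.009388, ∂d/∂y = +0.03082 (det = -12250).
Steepest decrease is along −∇f: components (-0.009388 E, -0.03082 N).
Azimuth = atan2(-0.009388, -0.03082) = 196.9° ≈ 197°.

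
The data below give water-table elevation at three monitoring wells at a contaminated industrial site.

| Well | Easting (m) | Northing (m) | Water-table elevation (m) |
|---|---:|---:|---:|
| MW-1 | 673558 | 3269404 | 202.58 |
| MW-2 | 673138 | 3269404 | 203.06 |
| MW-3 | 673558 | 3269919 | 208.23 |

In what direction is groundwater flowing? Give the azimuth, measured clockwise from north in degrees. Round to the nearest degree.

∂h/∂x = (203.06 − 202.58) / (673138 − 673558) = -0.001143
∂h/∂y = (208.23 − 202.58) / (3269919 − 3269404) = +0.01097
Flow direction (−∇h) has components (+0.001143 E, -0.01097 N).
Azimuth = atan2(E, N) = atan2(+0.001143, -0.01097) = 174.1° ≈ 174°.

174°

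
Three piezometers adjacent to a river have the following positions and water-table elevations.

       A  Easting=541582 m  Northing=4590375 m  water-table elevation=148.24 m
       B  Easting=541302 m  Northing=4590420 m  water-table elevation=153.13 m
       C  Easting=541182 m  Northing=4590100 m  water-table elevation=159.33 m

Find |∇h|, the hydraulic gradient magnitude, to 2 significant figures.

0.023

With h = a·x + b·y + c and A as origin, the differences give:
  (-280)·a + 45·b = +4.89
  (-400)·a + (-275)·b = +11.09
Eliminate b (×(-275) and ×45, subtract): 95000·a = -1843.800 → a = ∂h/∂x = -0.01941
Back-substitute: b = ∂h/∂y = -0.01210.
|∇h| = √(-0.01941² + -0.01210²) = 0.02287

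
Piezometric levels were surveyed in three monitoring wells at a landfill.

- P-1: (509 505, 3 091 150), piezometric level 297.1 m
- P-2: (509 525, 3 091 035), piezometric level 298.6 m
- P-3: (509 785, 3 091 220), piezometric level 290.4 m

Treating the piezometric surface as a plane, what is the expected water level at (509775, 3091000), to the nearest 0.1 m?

With h = a·x + b·y + c and P-1 as origin, the differences give:
  20·a + (-115)·b = +1.5
  280·a + 70·b = -6.7
Eliminate b (×70 and ×(-115), subtract): 33600·a = -665.50 → a = ∂h/∂x = -0.01981
Back-substitute: b = ∂h/∂y = -0.01649.
h(509775, 3091000) = 297.1 + (-0.01981)·(270) + (-0.01649)·(-150) = 297.1 -5.348 +2.473 = 294.225 m.

294.2 m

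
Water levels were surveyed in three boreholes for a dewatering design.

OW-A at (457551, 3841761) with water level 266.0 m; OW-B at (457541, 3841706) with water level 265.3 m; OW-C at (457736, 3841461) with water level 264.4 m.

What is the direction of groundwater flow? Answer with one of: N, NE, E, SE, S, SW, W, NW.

With h = a·x + b·y + c and OW-A as origin, the differences give:
  (-10)·a + (-55)·b = -0.7
  185·a + (-300)·b = -1.6
Eliminate b (×(-300) and ×(-55), subtract): 13175·a = 122.00 → a = ∂h/∂x = +0.009260
Back-substitute: b = ∂h/∂y = +0.01104.
Flow = −∇h = (-0.009260 east, -0.01104 north), which points southwest.

SW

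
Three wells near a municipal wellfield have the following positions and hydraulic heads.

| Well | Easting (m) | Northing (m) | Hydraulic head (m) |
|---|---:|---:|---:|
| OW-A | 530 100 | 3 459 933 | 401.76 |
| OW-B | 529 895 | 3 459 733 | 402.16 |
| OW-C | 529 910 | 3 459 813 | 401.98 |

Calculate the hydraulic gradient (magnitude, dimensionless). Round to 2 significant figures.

Taking OW-A as reference: OW-B−OW-A = (-205, -200, +0.40); OW-C−OW-A = (-190, -120, +0.22).
Determinant of the coordinate differences = (-205)·(-120) − (-190)·(-200) = -13400.
∂h/∂x = [(+0.40)·(-120) − (+0.22)·(-200)] / -13400 = +0.0002985
∂h/∂y = [(-205)·(+0.22) − (-190)·(+0.40)] / -13400 = -0.002306
|∇h| = √(0.0002985² + -0.002306²) = 0.002325

0.0023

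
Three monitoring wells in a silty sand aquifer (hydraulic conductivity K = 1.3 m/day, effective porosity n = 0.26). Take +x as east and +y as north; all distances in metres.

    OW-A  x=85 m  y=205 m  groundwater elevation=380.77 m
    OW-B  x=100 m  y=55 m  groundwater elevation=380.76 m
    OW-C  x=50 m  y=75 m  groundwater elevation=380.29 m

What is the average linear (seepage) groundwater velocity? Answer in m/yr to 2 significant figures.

18 m/yr

Taking OW-A as reference: OW-B−OW-A = (15, -150, -0.01); OW-C−OW-A = (-35, -130, -0.48).
Determinant of the coordinate differences = 15·(-130) − (-35)·(-150) = -7200.
∂h/∂x = [(-0.01)·(-130) − (-0.48)·(-150)] / -7200 = +0.009819
∂h/∂y = [15·(-0.48) − (-35)·(-0.01)] / -7200 = +0.001049
|∇h| = √(0.009819² + 0.001049²) = 0.009875
Seepage velocity v = K·i/n = 1.3 × 0.009875 / 0.26 = 0.04937 m/day = 18.03 m/yr.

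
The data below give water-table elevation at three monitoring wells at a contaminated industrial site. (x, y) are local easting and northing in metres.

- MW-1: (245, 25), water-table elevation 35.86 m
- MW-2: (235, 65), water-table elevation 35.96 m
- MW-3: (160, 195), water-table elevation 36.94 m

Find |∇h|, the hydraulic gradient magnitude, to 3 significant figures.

0.0155

Differences from MW-1: to MW-2 (Δx, Δy, Δh) = (-10, 40, +0.10); to MW-3 = (-85, 170, +1.08).
Solve a·Δx + b·Δy = Δh: det = (-10)·170 − (-85)·40 = 1700.
∂h/∂x = [(+0.10)·170 − (+1.08)·40] / 1700 = -0.01541
∂h/∂y = [(-10)·(+1.08) − (-85)·(+0.10)] / 1700 = -0.001353
|∇h| = √(-0.01541² + -0.001353²) = 0.01547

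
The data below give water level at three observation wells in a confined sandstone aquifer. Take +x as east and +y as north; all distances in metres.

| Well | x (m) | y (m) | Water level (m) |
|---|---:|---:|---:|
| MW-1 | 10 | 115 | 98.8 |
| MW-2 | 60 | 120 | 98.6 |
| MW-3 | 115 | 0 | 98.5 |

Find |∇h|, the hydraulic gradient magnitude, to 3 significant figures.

0.00402

Taking MW-1 as reference: MW-2−MW-1 = (50, 5, -0.2); MW-3−MW-1 = (105, -115, -0.3).
Determinant of the coordinate differences = 50·(-115) − 105·5 = -6275.
∂h/∂x = [(-0.2)·(-115) − (-0.3)·5] / -6275 = -0.003904
∂h/∂y = [50·(-0.3) − 105·(-0.2)] / -6275 = -0.0009562
|∇h| = √(-0.003904² + -0.0009562²) = 0.004019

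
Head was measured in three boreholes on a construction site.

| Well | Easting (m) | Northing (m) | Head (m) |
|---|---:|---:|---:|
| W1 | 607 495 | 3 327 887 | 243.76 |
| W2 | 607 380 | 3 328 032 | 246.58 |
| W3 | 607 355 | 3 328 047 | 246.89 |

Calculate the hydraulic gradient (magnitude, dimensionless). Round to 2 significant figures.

Three-point gradient (reference W1): Δ to W2 = (-115, 145, +2.82), Δ to W3 = (-140, 160, +3.13).
∂h/∂x = -0.001395, ∂h/∂y = +0.01834 (det = 1900).
|∇h| = √(-0.001395² + 0.01834²) = 0.01839

0.018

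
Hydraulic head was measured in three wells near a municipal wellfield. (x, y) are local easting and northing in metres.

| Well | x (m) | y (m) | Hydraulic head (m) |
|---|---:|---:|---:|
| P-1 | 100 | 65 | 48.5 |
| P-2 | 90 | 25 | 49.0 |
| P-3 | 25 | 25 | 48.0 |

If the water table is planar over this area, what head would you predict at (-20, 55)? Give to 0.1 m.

46.8 m

With h = a·x + b·y + c and P-1 as origin, the differences give:
  (-10)·a + (-40)·b = +0.5
  (-75)·a + (-40)·b = -0.5
Eliminate b (×(-40) and ×(-40), subtract): -2600·a = -40.00 → a = ∂h/∂x = +0.01538
Back-substitute: b = ∂h/∂y = -0.01635.
h(-20, 55) = 48.5 + (+0.01538)·(-120) + (-0.01635)·(-10) = 48.5 -1.846 +0.163 = 46.817 m.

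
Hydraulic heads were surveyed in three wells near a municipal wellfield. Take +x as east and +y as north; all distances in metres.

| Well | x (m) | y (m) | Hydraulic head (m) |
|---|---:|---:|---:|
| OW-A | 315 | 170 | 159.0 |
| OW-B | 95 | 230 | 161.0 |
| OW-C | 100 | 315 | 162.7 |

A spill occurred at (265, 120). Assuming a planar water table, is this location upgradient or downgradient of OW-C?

Differences from OW-A: to OW-B (Δx, Δy, Δh) = (-220, 60, +2.0); to OW-C = (-215, 145, +3.7).
Solve a·Δx + b·Δy = Δh: det = (-220)·145 − (-215)·60 = -19000.
∂h/∂x = [(+2.0)·145 − (+3.7)·60] / -19000 = -0.003579
∂h/∂y = [(-220)·(+3.7) − (-215)·(+2.0)] / -19000 = +0.02021
Head at (265, 120) = 159.0 + (-0.003579)·(-50) + (+0.02021)·(-50) = 158.17 m.
That is lower than the 162.7 m at OW-C, so the point is downgradient.

downgradient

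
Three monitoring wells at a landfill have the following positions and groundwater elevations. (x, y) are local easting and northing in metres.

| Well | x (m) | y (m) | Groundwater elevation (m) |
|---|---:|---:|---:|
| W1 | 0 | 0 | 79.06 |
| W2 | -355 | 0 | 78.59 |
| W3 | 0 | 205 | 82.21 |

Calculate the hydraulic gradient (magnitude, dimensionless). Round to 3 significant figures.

0.0154

∂h/∂x = (78.59 − 79.06) / (-355 − 0) = +0.001324
∂h/∂y = (82.21 − 79.06) / (205 − 0) = +0.01537
|∇h| = √(0.001324² + 0.01537²) = 0.01543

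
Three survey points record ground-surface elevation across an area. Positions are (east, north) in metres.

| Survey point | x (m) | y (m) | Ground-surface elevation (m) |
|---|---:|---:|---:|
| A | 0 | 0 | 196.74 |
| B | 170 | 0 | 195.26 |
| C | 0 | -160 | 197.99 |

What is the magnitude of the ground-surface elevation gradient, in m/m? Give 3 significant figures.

∂z/∂x = (195.26 − 196.74) / (170 − 0) = -0.008706
∂z/∂y = (197.99 − 196.74) / (-160 − 0) = -0.007812
|∇f| = √(-0.008706² + -0.007812²) = 0.0117 m/m

0.0117 m/m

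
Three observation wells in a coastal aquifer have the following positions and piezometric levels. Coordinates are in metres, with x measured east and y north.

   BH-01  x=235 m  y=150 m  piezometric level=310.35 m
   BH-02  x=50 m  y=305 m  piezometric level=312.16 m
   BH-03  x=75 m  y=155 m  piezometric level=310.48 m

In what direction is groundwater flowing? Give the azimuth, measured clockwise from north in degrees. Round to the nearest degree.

178°

Differences from BH-01: to BH-02 (Δx, Δy, Δh) = (-185, 155, +1.81); to BH-03 = (-160, 5, +0.13).
Solve a·Δx + b·Δy = Δh: det = (-185)·5 − (-160)·155 = 23875.
∂h/∂x = [(+1.81)·5 − (+0.13)·155] / 23875 = -0.0004649
∂h/∂y = [(-185)·(+0.13) − (-160)·(+1.81)] / 23875 = +0.01112
Flow direction (−∇h) has components (+0.0004649 E, -0.01112 N).
Azimuth = atan2(E, N) = atan2(+0.0004649, -0.01112) = 177.6° ≈ 178°.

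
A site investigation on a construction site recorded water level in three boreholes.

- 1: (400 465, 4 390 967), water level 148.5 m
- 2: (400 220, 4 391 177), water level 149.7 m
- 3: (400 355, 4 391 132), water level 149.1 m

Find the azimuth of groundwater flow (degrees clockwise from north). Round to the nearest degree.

102°

With h = a·x + b·y + c and 1 as origin, the differences give:
  (-245)·a + 210·b = +1.2
  (-110)·a + 165·b = +0.6
Eliminate b (×165 and ×210, subtract): -17325·a = 72.00 → a = ∂h/∂x = -0.004156
Back-substitute: b = ∂h/∂y = +0.0008658.
Flow direction (−∇h) has components (+0.004156 E, -0.0008658 N).
Azimuth = atan2(E, N) = atan2(+0.004156, -0.0008658) = 101.8° ≈ 102°.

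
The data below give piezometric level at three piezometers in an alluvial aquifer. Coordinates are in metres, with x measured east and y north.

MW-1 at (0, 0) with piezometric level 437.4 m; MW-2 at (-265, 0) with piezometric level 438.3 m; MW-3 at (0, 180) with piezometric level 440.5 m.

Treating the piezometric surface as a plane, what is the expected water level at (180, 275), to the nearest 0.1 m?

∂h/∂x = (438.3 − 437.4) / (-265 − 0) = -0.003396
∂h/∂y = (440.5 − 437.4) / (180 − 0) = +0.01722
h(180, 275) = 437.4 + (-0.003396)·(180) + (+0.01722)·(275) = 437.4 -0.611 +4.736 = 441.525 m.

441.5 m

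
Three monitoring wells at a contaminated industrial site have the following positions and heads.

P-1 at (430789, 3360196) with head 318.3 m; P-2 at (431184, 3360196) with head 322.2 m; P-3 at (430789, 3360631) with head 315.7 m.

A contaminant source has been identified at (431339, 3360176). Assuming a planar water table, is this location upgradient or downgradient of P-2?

∂h/∂x = (322.2 − 318.3) / (431184 − 430789) = +0.009873
∂h/∂y = (315.7 − 318.3) / (3360631 − 3360196) = -0.005977
Head at (431339, 3360176) = 318.3 + (+0.009873)·(550) + (-0.005977)·(-20) = 323.85 m.
That is higher than the 322.2 m at P-2, so the point is upgradient.

upgradient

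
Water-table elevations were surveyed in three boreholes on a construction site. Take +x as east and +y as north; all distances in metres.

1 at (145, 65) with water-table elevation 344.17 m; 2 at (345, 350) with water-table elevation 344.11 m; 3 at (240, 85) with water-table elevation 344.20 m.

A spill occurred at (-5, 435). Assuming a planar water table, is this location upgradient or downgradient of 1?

Three-point gradient (reference 1): Δ to 2 = (200, 285, -0.06), Δ to 3 = (95, 20, +0.03).
∂h/∂x = +0.0004225, ∂h/∂y = -0.0005070 (det = -23075).
Head at (-5, 435) = 344.17 + (+0.0004225)·(-150) + (-0.0005070)·(370) = 343.92 m.
That is lower than the 344.17 m at 1, so the point is downgradient.

downgradient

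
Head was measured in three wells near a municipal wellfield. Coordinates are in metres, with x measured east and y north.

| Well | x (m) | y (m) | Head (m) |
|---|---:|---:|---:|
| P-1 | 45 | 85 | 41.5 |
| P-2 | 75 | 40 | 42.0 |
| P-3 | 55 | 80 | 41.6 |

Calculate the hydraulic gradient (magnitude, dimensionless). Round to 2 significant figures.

0.0094

With h = a·x + b·y + c and P-1 as origin, the differences give:
  30·a + (-45)·b = +0.5
  10·a + (-5)·b = +0.1
Eliminate b (×(-5) and ×(-45), subtract): 300·a = 2.00 → a = ∂h/∂x = +0.006667
Back-substitute: b = ∂h/∂y = -0.006667.
|∇h| = √(0.006667² + -0.006667²) = 0.009429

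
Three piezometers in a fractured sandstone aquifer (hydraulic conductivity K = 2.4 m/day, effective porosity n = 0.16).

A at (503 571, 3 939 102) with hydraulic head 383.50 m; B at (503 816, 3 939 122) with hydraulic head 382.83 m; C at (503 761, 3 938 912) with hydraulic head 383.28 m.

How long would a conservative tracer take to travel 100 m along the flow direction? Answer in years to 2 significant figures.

Differences from A: to B (Δx, Δy, Δh) = (245, 20, -0.67); to C = (190, -190, -0.22).
Solve a·Δx + b·Δy = Δh: det = 245·(-190) − 190·20 = -50350.
∂h/∂x = [(-0.67)·(-190) − (-0.22)·20] / -50350 = -0.002616
∂h/∂y = [245·(-0.22) − 190·(-0.67)] / -50350 = -0.001458
|∇h| = √(-0.002616² + -0.001458²) = 0.002995
Seepage velocity v = K·i/n = 2.4 × 0.002995 / 0.16 = 0.04492 m/day.
t = 100 / 0.04492 = 2226 days = 6.09 years.

6.1 years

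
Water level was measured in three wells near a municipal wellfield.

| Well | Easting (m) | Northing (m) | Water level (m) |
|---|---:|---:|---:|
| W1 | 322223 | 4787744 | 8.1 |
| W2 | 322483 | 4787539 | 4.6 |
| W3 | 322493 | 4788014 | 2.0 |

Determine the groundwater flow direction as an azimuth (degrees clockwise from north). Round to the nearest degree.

074°

Differences from W1: to W2 (Δx, Δy, Δh) = (260, -205, -3.5); to W3 = (270, 270, -6.1).
Solve a·Δx + b·Δy = Δh: det = 260·270 − 270·(-205) = 125550.
∂h/∂x = [(-3.5)·270 − (-6.1)·(-205)] / 125550 = -0.01749
∂h/∂y = [260·(-6.1) − 270·(-3.5)] / 125550 = -0.005106
Flow direction (−∇h) has components (+0.01749 E, +0.005106 N).
Azimuth = atan2(E, N) = atan2(+0.01749, +0.005106) = 73.7° ≈ 074°.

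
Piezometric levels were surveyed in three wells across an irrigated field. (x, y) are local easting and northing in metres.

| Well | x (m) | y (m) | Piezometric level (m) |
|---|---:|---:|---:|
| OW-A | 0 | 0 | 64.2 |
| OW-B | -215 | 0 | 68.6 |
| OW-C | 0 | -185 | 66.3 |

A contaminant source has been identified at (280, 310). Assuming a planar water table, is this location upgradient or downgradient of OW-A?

∂h/∂x = (68.6 − 64.2) / (-215 − 0) = -0.02047
∂h/∂y = (66.3 − 64.2) / (-185 − 0) = -0.01135
Head at (280, 310) = 64.2 + (-0.02047)·(280) + (-0.01135)·(310) = 54.95 m.
That is lower than the 64.2 m at OW-A, so the point is downgradient.

downgradient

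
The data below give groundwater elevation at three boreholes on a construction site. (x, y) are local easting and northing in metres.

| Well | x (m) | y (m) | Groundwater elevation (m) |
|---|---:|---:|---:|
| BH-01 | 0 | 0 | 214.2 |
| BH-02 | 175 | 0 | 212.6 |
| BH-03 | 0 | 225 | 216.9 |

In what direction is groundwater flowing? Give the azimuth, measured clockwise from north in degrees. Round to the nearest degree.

∂h/∂x = (212.6 − 214.2) / (175 − 0) = -0.009143
∂h/∂y = (216.9 − 214.2) / (225 − 0) = +0.01200
Flow direction (−∇h) has components (+0.009143 E, -0.01200 N).
Azimuth = atan2(E, N) = atan2(+0.009143, -0.01200) = 142.7° ≈ 143°.

143°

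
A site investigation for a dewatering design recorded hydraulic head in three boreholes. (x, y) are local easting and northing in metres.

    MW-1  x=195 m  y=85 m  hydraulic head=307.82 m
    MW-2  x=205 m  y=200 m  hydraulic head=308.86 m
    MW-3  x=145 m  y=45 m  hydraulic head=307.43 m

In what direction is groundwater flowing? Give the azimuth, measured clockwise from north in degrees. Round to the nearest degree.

184°

With h = a·x + b·y + c and MW-1 as origin, the differences give:
  10·a + 115·b = +1.04
  (-50)·a + (-40)·b = -0.39
Eliminate b (×(-40) and ×115, subtract): 5350·a = 3.250 → a = ∂h/∂x = +0.0006075
Back-substitute: b = ∂h/∂y = +0.008991.
Flow direction (−∇h) has components (-0.0006075 E, -0.008991 N).
Azimuth = atan2(E, N) = atan2(-0.0006075, -0.008991) = 183.9° ≈ 184°.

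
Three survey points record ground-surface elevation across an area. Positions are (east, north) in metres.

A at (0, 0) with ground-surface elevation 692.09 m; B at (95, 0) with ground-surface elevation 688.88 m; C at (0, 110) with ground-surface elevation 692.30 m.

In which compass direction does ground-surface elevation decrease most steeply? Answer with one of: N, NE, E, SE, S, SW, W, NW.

E

∂z/∂x = (688.88 − 692.09) / (95 − 0) = -0.03379
∂z/∂y = (692.30 − 692.09) / (110 − 0) = +0.001909
Steepest decrease is along −∇f = (+0.03379 E, -0.001909 N) → east.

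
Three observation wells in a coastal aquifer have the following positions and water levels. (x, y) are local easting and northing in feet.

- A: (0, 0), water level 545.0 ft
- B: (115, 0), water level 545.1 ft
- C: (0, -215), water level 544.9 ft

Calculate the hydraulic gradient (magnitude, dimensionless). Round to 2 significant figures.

0.00099

∂h/∂x = (545.1 − 545.0) / (115 − 0) = +0.0008696
∂h/∂y = (544.9 − 545.0) / (-215 − 0) = +0.0004651
|∇h| = √(0.0008696² + 0.0004651²) = 0.0009862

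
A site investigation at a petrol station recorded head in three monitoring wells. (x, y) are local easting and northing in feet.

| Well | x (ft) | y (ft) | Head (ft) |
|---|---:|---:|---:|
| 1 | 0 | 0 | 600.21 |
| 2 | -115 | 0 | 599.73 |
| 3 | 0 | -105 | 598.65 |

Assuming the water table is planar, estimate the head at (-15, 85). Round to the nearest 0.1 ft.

601.4 ft

∂h/∂x = (599.73 − 600.21) / (-115 − 0) = +0.004174
∂h/∂y = (598.65 − 600.21) / (-105 − 0) = +0.01486
h(-15, 85) = 600.21 + (+0.004174)·(-15) + (+0.01486)·(85) = 600.21 -0.063 +1.263 = 601.410 ft.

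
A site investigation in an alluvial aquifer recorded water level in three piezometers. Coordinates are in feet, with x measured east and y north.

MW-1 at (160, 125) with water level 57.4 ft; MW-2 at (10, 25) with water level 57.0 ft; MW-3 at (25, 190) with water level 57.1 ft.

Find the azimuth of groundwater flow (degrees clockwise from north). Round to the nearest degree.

Taking MW-1 as reference: MW-2−MW-1 = (-150, -100, -0.4); MW-3−MW-1 = (-135, 65, -0.3).
Determinant of the coordinate differences = (-150)·65 − (-135)·(-100) = -23250.
∂h/∂x = [(-0.4)·65 − (-0.3)·(-100)] / -23250 = +0.002409
∂h/∂y = [(-150)·(-0.3) − (-135)·(-0.4)] / -23250 = +0.0003871
Flow direction (−∇h) has components (-0.002409 E, -0.0003871 N).
Azimuth = atan2(E, N) = atan2(-0.002409, -0.0003871) = 260.9° ≈ 261°.

261°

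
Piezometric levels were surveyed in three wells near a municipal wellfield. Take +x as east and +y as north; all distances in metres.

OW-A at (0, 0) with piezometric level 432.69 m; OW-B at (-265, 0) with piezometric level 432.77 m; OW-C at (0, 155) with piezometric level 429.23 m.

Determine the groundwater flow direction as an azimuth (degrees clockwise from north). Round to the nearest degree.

001°

∂h/∂x = (432.77 − 432.69) / (-265 − 0) = -0.0003019
∂h/∂y = (429.23 − 432.69) / (155 − 0) = -0.02232
Flow direction (−∇h) has components (+0.0003019 E, +0.02232 N).
Azimuth = atan2(E, N) = atan2(+0.0003019, +0.02232) = 0.8° ≈ 001°.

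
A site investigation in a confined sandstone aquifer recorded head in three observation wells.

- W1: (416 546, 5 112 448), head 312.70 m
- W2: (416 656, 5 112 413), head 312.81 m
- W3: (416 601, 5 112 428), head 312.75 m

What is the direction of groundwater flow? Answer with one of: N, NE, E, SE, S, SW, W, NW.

With h = a·x + b·y + c and W1 as origin, the differences give:
  110·a + (-35)·b = +0.11
  55·a + (-20)·b = +0.05
Eliminate b (×(-20) and ×(-35), subtract): -275·a = -0.450 → a = ∂h/∂x = +0.001636
Back-substitute: b = ∂h/∂y = +0.002000.
Flow = −∇h = (-0.001636 east, -0.002000 north), which points southwest.

SW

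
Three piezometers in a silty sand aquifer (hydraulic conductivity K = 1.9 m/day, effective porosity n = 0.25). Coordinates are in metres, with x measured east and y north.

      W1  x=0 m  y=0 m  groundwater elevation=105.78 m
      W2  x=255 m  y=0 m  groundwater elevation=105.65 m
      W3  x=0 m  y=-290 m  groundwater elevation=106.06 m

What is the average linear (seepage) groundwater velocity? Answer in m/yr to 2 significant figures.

∂h/∂x = (105.65 − 105.78) / (255 − 0) = -0.0005098
∂h/∂y = (106.06 − 105.78) / (-290 − 0) = -0.0009655
|∇h| = √(-0.0005098² + -0.0009655²) = 0.001092
Seepage velocity v = K·i/n = 1.9 × 0.001092 / 0.25 = 0.008299 m/day = 3.031 m/yr.

3.0 m/yr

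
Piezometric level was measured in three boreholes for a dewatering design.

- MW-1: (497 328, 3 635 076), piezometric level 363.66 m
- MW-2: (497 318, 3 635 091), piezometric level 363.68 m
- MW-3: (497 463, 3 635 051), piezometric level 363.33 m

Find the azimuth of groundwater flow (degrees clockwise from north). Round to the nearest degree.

Differences from MW-1: to MW-2 (Δx, Δy, Δh) = (-10, 15, +0.02); to MW-3 = (135, -25, -0.33).
Determinant of the coordinate differences = (-10)·(-25) − 135·15 = -1775.
∂h/∂x = [(+0.02)·(-25) − (-0.33)·15] / -1775 = -0.002507
∂h/∂y = [(-10)·(-0.33) − 135·(+0.02)] / -1775 = -0.0003380
Flow direction (−∇h) has components (+0.002507 E, +0.0003380 N).
Azimuth = atan2(E, N) = atan2(+0.002507, +0.0003380) = 82.3° ≈ 082°.

082°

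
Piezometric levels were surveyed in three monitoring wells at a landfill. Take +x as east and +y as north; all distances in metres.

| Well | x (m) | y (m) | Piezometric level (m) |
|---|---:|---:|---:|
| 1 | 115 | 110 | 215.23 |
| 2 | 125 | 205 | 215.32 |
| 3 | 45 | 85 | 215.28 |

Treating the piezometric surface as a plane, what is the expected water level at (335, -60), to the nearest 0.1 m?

With h = a·x + b·y + c and 1 as origin, the differences give:
  10·a + 95·b = +0.09
  (-70)·a + (-25)·b = +0.05
Eliminate b (×(-25) and ×95, subtract): 6400·a = -7.000 → a = ∂h/∂x = -0.001094
Back-substitute: b = ∂h/∂y = +0.001063.
h(335, -60) = 215.23 + (-0.001094)·(220) + (+0.001063)·(-170) = 215.23 -0.241 -0.181 = 214.809 m.

214.8 m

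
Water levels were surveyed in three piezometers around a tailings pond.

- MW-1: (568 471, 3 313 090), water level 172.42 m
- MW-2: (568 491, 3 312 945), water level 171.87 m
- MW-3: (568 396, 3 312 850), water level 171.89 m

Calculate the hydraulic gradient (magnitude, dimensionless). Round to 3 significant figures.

0.00483

Differences from MW-1: to MW-2 (Δx, Δy, Δh) = (20, -145, -0.55); to MW-3 = (-75, -240, -0.53).
Solve a·Δx + b·Δy = Δh: det = 20·(-240) − (-75)·(-145) = -15675.
∂h/∂x = [(-0.55)·(-240) − (-0.53)·(-145)] / -15675 = -0.003518
∂h/∂y = [20·(-0.53) − (-75)·(-0.55)] / -15675 = +0.003308
|∇h| = √(-0.003518² + 0.003308²) = 0.004829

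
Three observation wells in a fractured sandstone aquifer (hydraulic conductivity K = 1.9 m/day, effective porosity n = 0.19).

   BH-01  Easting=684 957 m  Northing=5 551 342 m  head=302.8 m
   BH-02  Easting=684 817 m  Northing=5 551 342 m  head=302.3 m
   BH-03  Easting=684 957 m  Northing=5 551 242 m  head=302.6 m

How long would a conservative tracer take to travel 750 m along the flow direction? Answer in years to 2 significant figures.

50 years

∂h/∂x = (302.3 − 302.8) / (684817 − 684957) = +0.003571
∂h/∂y = (302.6 − 302.8) / (5551242 − 5551342) = +0.002000
|∇h| = √(0.003571² + 0.002000²) = 0.004093
Seepage velocity v = K·i/n = 1.9 × 0.004093 / 0.19 = 0.04093 m/day.
t = 750 / 0.04093 = 1.832e+04 days = 50.2 years.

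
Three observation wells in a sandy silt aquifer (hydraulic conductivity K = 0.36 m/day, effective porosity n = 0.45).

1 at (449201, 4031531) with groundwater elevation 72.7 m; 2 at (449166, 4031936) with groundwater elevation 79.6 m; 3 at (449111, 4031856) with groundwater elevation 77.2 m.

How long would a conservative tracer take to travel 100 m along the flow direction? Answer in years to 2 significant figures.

14 years

Differences from 1: to 2 (Δx, Δy, Δh) = (-35, 405, +6.9); to 3 = (-90, 325, +4.5).
Solve a·Δx + b·Δy = Δh: det = (-35)·325 − (-90)·405 = 25075.
∂h/∂x = [(+6.9)·325 − (+4.5)·405] / 25075 = +0.01675
∂h/∂y = [(-35)·(+4.5) − (-90)·(+6.9)] / 25075 = +0.01848
|∇h| = √(0.01675² + 0.01848²) = 0.02494
Seepage velocity v = K·i/n = 0.36 × 0.02494 / 0.45 = 0.01995 m/day.
t = 100 / 0.01995 = 5013 days = 13.7 years.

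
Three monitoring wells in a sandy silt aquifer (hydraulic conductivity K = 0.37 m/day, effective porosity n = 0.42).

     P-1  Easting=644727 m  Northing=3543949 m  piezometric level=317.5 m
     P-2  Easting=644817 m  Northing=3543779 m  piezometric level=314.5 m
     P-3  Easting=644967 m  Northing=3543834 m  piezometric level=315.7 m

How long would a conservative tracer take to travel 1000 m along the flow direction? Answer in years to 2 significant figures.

With h = a·x + b·y + c and P-1 as origin, the differences give:
  90·a + (-170)·b = -3.0
  240·a + (-115)·b = -1.8
Eliminate b (×(-115) and ×(-170), subtract): 30450·a = 39.00 → a = ∂h/∂x = +0.001281
Back-substitute: b = ∂h/∂y = +0.01833.
|∇h| = √(0.001281² + 0.01833²) = 0.01837
Seepage velocity v = K·i/n = 0.37 × 0.01837 / 0.42 = 0.01618 m/day.
t = 1000 / 0.01618 = 6.18e+04 days = 169 years.

170 years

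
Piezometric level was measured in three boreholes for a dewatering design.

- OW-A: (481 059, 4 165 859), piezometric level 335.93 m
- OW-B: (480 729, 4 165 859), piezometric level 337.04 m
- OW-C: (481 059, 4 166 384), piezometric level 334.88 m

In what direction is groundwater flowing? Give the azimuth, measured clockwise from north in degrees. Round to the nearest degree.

059°

∂h/∂x = (337.04 − 335.93) / (480729 − 481059) = -0.003364
∂h/∂y = (334.88 − 335.93) / (4166384 − 4165859) = -0.002000
Flow direction (−∇h) has components (+0.003364 E, +0.002000 N).
Azimuth = atan2(E, N) = atan2(+0.003364, +0.002000) = 59.3° ≈ 059°.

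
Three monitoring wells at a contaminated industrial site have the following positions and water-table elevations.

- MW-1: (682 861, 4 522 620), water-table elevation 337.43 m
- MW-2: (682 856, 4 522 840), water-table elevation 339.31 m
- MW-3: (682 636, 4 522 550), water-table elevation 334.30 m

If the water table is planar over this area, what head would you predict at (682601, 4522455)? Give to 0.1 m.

Three-point gradient (reference MW-1): Δ to MW-2 = (-5, 220, +1.88), Δ to MW-3 = (-225, -70, -3.13).
∂h/∂x = +0.01117, ∂h/∂y = +0.008799 (det = 49850).
h(682601, 4522455) = 337.43 + (+0.01117)·(-260) + (+0.008799)·(-165) = 337.43 -2.905 -1.452 = 333.073 m.

333.1 m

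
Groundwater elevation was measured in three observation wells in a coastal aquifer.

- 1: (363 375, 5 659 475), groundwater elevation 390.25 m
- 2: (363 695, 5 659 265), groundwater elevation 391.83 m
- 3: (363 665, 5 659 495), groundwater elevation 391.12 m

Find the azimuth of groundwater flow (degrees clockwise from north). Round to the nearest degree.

Differences from 1: to 2 (Δx, Δy, Δh) = (320, -210, +1.58); to 3 = (290, 20, +0.87).
Solve a·Δx + b·Δy = Δh: det = 320·20 − 290·(-210) = 67300.
∂h/∂x = [(+1.58)·20 − (+0.87)·(-210)] / 67300 = +0.003184
∂h/∂y = [320·(+0.87) − 290·(+1.58)] / 67300 = -0.002672
Flow direction (−∇h) has components (-0.003184 E, +0.002672 N).
Azimuth = atan2(E, N) = atan2(-0.003184, +0.002672) = 310.0° ≈ 310°.

310°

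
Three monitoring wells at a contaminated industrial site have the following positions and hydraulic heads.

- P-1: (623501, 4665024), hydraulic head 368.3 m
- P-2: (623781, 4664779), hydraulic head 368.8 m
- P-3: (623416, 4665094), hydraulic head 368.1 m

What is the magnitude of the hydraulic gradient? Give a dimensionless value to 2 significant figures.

With h = a·x + b·y + c and P-1 as origin, the differences give:
  280·a + (-245)·b = +0.5
  (-85)·a + 70·b = -0.2
Eliminate b (×70 and ×(-245), subtract): -1225·a = -14.00 → a = ∂h/∂x = +0.01143
Back-substitute: b = ∂h/∂y = +0.01102.
|∇h| = √(0.01143² + 0.01102²) = 0.01588

0.016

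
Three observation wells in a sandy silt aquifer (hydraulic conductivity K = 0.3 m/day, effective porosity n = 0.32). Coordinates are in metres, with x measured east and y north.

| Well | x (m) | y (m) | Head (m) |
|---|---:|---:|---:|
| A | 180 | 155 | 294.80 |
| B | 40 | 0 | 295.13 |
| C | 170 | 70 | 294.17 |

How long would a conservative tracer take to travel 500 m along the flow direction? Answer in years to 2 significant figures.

Taking A as reference: B−A = (-140, -155, +0.33); C−A = (-10, -85, -0.63).
Determinant of the coordinate differences = (-140)·(-85) − (-10)·(-155) = 10350.
∂h/∂x = [(+0.33)·(-85) − (-0.63)·(-155)] / 10350 = -0.01214
∂h/∂y = [(-140)·(-0.63) − (-10)·(+0.33)] / 10350 = +0.008841
|∇h| = √(-0.01214² + 0.008841²) = 0.01502
Seepage velocity v = K·i/n = 0.3 × 0.01502 / 0.32 = 0.01408 m/day.
t = 500 / 0.01408 = 3.551e+04 days = 97.2 years.

97 years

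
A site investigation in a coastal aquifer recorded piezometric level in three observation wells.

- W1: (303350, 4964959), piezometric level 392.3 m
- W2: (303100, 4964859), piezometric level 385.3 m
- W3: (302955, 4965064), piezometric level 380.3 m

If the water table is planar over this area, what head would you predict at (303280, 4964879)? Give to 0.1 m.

With h = a·x + b·y + c and W1 as origin, the differences give:
  (-250)·a + (-100)·b = -7.0
  (-395)·a + 105·b = -12.0
Eliminate b (×105 and ×(-100), subtract): -65750·a = -1935.00 → a = ∂h/∂x = +0.02943
Back-substitute: b = ∂h/∂y = -0.003574.
h(303280, 4964879) = 392.3 + (+0.02943)·(-70) + (-0.003574)·(-80) = 392.3 -2.060 +0.286 = 390.526 m.

390.5 m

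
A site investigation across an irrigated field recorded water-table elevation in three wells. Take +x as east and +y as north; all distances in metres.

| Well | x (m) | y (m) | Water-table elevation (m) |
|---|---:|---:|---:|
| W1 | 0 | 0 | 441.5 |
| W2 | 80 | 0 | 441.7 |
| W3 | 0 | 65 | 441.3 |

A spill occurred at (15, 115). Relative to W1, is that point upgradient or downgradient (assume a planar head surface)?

∂h/∂x = (441.7 − 441.5) / (80 − 0) = +0.002500
∂h/∂y = (441.3 − 441.5) / (65 − 0) = -0.003077
Head at (15, 115) = 441.5 + (+0.002500)·(15) + (-0.003077)·(115) = 441.18 m.
That is lower than the 441.5 m at W1, so the point is downgradient.

downgradient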